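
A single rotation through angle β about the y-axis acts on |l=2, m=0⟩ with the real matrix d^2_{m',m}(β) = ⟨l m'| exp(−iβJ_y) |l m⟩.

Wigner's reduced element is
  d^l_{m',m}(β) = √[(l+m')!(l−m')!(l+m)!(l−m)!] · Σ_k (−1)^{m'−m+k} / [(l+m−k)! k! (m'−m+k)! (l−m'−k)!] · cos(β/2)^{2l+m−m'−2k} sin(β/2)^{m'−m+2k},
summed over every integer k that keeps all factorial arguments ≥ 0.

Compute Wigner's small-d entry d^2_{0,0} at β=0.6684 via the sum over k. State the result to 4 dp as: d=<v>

d^2_{0,0}(β=0.6684) via Wigner's sum:
With c≡cos(β/2)=0.944673 and s≡sin(β/2)=0.328014, N=[2·2·2·2]^{1/2}=4.000000
The bounds max(0,m−m')=0 and min(l+m,l−m')=2 give 3 terms
  k=0: (−1)^0·4.0000/(4)·0.9447^4·0.3280^0 = +0.796390
  k=1: (−1)^1·4.0000/(1)·0.9447^2·0.3280^2 = -0.384067
  k=2: (−1)^2·4.0000/(4)·0.9447^0·0.3280^4 = +0.011576
d^2_{0,0}(0.6684) = +0.796390 -0.384067 +0.011576 = +0.423900

d=0.4239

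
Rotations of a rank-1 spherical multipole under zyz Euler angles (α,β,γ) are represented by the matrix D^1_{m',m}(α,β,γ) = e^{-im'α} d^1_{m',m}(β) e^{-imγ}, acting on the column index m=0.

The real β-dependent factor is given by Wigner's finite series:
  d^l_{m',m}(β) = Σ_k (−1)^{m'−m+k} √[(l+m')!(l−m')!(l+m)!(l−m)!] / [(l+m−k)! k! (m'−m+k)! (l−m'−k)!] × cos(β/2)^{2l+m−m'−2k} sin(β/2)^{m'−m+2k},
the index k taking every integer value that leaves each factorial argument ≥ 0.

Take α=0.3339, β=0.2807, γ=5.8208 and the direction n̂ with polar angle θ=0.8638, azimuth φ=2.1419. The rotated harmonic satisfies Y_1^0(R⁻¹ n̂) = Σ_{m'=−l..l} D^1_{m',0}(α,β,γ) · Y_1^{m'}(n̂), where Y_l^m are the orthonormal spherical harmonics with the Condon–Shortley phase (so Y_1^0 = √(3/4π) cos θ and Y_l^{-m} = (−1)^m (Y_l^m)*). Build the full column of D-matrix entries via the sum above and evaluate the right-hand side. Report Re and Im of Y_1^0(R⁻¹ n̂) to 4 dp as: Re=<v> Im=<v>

Need the full column D^1_{m',0} for m'=−1..1 at α=0.3339, β=0.2807, γ=5.8208.
cos(β/2)=0.990167, sin(β/2)=0.139890
d^1_{-1,0}: single k=1 term ⇒ +0.195889;  D = +0.185070+0.064199i
d^1_{0,0}: k∈[0..1] ⇒ +0.980431 -0.019569 = +0.960862;  D = +0.960862+0.000000i
d^1_{1,0}: single k=0 term ⇒ -0.195889;  D = -0.185070+0.064199i
Y_1^{m'}(θ=0.8638,φ=2.1419) and Σ D·Y over m':
  (+0.1851+0.0642i)·(-0.1420-0.2210i)  (+0.9609+0.0000i)·(+0.3174+0.0000i)  (-0.1851+0.0642i)·(+0.1420-0.2210i)
Y_1^0(R⁻¹ n̂) = +0.280768+0.000000i

Re=0.2808 Im=0.0000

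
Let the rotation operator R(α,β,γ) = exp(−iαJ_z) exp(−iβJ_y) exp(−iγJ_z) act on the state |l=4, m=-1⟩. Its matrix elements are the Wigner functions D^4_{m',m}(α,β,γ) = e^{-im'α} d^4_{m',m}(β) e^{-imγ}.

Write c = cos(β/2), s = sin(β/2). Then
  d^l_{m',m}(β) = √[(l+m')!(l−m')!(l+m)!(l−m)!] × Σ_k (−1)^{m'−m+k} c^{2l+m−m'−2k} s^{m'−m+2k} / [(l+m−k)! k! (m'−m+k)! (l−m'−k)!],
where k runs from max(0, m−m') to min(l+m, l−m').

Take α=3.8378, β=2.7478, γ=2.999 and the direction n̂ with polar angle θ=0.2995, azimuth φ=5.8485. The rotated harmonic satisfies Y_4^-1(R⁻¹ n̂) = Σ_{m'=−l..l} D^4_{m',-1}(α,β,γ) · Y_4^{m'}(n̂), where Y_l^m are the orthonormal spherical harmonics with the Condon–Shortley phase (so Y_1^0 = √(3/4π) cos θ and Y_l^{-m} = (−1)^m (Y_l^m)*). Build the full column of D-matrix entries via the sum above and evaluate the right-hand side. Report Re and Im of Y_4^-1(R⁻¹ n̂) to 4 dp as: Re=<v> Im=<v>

Re=-0.3855 Im=-0.3082

Need the full column D^4_{m',-1} for m'=−4..4 at α=3.8378, β=2.7478, γ=2.999.
cos(β/2)=0.195627, sin(β/2)=0.980678
d^4_{-4,-1}: single k=3 term ⇒ +0.002022;  D = +0.001775-0.000968i
d^4_{-3,-1}: k∈[2..3] ⇒ +0.000428 -0.017920 = -0.017492;  D = +0.006411-0.016275i
d^4_{-2,-1}: k∈[1..3] ⇒ +0.000046 -0.005732 +0.096035 = +0.090349;  D = -0.028504-0.085735i
d^4_{-1,-1}: k∈[0..3] ⇒ +0.000002 -0.000809 +0.040639 -0.340420 = -0.300588;  D = -0.255689-0.158039i
d^4_{0,-1}: k∈[0..3] ⇒ -0.000048 +0.007251 -0.182215 +0.763184 = +0.588172;  D = -0.582203+0.083585i
d^4_{1,-1}: k∈[0..3] ⇒ +0.000539 -0.040639 +0.510631 -0.855486 = -0.384955;  D = -0.257287+0.286346i
d^4_{2,-1}: k∈[0..2] ⇒ -0.003822 +0.144053 -0.724020 = -0.583788;  D = +0.020889-0.583414i
d^4_{3,-1}: k∈[0..1] ⇒ +0.017920 -0.270200 = -0.252280;  D = +0.154761+0.199235i
d^4_{4,-1}: single k=0 term ⇒ -0.050817;  D = -0.049656-0.010801i
Y_4^{m'}(θ=0.2995,φ=5.8485) and Σ D·Y over m':
  (+0.0018-0.0010i)·(-0.0006+0.0033i)  (+0.0064-0.0163i)·(+0.0081+0.0296i)  (-0.0285-0.0857i)·(+0.1013+0.1199i)  (-0.2557-0.1580i)·(+0.4101+0.1904i)  (-0.5822+0.0836i)·(+0.5060+0.0000i)  (-0.2573+0.2863i)·(-0.4101+0.1904i)  (+0.0209-0.5834i)·(+0.1013-0.1199i)  (+0.1548+0.1992i)·(-0.0081+0.0296i)  (-0.0497-0.0108i)·(-0.0006-0.0033i)
Y_4^-1(R⁻¹ n̂) = -0.385451-0.308158i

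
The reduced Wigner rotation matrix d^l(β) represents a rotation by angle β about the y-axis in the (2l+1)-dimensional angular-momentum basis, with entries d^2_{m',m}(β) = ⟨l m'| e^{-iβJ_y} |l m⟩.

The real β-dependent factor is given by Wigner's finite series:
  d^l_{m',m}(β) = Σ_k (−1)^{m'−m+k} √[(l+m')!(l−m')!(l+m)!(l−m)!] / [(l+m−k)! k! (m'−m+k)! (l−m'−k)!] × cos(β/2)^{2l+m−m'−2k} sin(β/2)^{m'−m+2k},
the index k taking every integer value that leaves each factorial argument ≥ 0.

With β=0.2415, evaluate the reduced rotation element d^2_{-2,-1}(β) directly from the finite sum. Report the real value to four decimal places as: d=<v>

d^2_{-2,-1}(β=0.2415) via Wigner's sum:
With c≡cos(β/2)=0.992719 and s≡sin(β/2)=0.120457, N=[1·24·1·6]^{1/2}=12.000000
The bounds max(0,m−m')=1 and min(l+m,l−m')=1 give 1 term
  k=1: (−1)^0·12.0000/(6)·0.9927^3·0.1205^1 = +0.235689
d^2_{-2,-1}(0.2415) = +0.235689

d=0.2357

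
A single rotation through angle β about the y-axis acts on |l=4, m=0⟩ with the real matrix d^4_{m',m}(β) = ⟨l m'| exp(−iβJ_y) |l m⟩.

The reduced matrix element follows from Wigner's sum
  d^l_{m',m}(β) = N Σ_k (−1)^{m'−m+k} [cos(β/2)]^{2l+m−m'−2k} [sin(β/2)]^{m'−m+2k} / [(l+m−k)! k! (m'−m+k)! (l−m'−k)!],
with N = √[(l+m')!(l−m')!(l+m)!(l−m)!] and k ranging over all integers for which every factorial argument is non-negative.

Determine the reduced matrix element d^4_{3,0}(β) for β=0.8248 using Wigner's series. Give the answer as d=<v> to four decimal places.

d^4_{3,0}(β=0.8248) via Wigner's sum:
With c≡cos(β/2)=0.916162 and s≡sin(β/2)=0.400809, N=[5040·1·24·24]^{1/2}=1703.830978
Admissible k: 0..1 (factorial args all ≥0)
  k=0: (−1)^3·1703.8310/(144)·0.9162^5·0.4008^3 = -0.491742
  k=1: (−1)^4·1703.8310/(144)·0.9162^3·0.4008^5 = +0.094117
d^4_{3,0}(0.8248) = -0.491742 +0.094117 = -0.397625

d=-0.3976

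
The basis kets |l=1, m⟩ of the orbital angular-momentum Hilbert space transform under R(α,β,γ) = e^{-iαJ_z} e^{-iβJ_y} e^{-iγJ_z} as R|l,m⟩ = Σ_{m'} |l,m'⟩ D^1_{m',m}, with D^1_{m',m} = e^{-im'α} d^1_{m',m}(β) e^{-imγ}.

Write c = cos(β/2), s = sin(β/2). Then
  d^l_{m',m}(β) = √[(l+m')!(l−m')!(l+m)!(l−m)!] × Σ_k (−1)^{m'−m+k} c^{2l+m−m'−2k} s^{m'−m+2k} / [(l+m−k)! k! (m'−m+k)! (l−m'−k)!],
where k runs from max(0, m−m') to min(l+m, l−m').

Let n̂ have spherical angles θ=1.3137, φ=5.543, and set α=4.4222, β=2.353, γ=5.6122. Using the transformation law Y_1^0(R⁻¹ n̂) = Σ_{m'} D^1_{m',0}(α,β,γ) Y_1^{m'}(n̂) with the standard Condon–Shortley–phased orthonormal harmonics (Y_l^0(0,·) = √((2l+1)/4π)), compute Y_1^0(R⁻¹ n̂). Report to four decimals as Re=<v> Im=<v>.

Need the full column D^1_{m',0} for m'=−1..1 at α=4.4222, β=2.353, γ=5.6122.
cos(β/2)=0.384159, sin(β/2)=0.923267
d^1_{-1,0}: single k=1 term ⇒ +0.501595;  D = -0.143523-0.480623i
d^1_{0,0}: k∈[0..1] ⇒ +0.147578 -0.852422 = -0.704844;  D = -0.704844+0.000000i
d^1_{1,0}: single k=0 term ⇒ -0.501595;  D = +0.143523-0.480623i
Y_1^{m'}(θ=1.3137,φ=5.543) and Σ D·Y over m':
  (-0.1435-0.4806i)·(+0.2467+0.2254i)  (-0.7048+0.0000i)·(+0.1242+0.0000i)  (+0.1435-0.4806i)·(-0.2467+0.2254i)
Y_1^0(R⁻¹ n̂) = +0.058232+0.000000i

Re=0.0582 Im=0.0000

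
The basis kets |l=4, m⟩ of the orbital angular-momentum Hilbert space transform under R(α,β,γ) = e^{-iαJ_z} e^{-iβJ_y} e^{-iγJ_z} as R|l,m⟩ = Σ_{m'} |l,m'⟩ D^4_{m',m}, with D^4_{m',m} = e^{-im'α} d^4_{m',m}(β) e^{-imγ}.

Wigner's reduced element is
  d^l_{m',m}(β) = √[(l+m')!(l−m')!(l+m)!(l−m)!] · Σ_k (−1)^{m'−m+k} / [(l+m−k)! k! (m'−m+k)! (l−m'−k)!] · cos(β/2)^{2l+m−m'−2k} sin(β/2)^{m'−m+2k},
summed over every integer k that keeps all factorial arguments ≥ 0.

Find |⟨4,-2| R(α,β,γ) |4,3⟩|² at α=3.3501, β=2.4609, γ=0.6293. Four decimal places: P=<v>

D^4_{-2,3}(3.3501,2.4609,0.6293) = e^{-i·-2·3.3501}·d^4_{-2,3}(2.4609)·e^{-i·3·0.6293}. Compute d first:
c=cos(2.4609/2)=0.333814, s=sin(2.4609/2)=0.942639; N=√[2·720·5040·1]=2693.993318
k: max(0,(3)−(-2))=5 … min(4+(3),4−(-2))=6
  k=5: (−1)^0·2693.9933/(240)·0.3338^3·0.9426^5 = +0.310760
  k=6: (−1)^1·2693.9933/(720)·0.3338^1·0.9426^7 = -0.826012
d^4_{-2,3}(2.4609) = +0.310760 -0.826012 = -0.515252
|D^4_{-2,3}|² = |d^4_{-2,3}(β)|² = (-0.515252)² = 0.265485 (the z-rotation phases have unit modulus)

P=0.2655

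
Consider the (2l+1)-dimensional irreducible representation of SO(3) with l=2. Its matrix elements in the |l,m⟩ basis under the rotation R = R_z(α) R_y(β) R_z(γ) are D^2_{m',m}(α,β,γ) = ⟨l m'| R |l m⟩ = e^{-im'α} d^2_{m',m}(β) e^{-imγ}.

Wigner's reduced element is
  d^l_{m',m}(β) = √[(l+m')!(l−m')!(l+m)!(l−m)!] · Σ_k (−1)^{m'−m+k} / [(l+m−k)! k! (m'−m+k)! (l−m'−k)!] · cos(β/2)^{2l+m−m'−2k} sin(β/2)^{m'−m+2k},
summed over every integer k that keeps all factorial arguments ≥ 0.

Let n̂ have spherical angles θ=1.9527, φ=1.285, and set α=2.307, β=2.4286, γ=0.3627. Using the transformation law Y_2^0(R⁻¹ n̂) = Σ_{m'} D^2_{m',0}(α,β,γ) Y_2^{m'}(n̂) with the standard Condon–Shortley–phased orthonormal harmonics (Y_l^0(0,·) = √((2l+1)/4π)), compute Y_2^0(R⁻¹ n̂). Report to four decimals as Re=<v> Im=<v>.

Need the full column D^2_{m',0} for m'=−2..2 at α=2.307, β=2.4286, γ=0.3627.
cos(β/2)=0.348993, sin(β/2)=0.937125
d^2_{-2,0}: single k=2 term ⇒ +0.262002;  D = -0.025737-0.260735i
d^2_{-1,0}: k∈[1..2] ⇒ +0.097572 -0.703534 = -0.605963;  D = +0.406892-0.449032i
d^2_{0,0}: k∈[0..2] ⇒ +0.014834 -0.427847 +0.771242 = +0.358229;  D = +0.358229+0.000000i
d^2_{1,0}: k∈[0..1] ⇒ -0.097572 +0.703534 = +0.605963;  D = -0.406892-0.449032i
d^2_{2,0}: single k=0 term ⇒ +0.262002;  D = -0.025737+0.260735i
Y_2^{m'}(θ=1.9527,φ=1.285) and Σ D·Y over m':
  (-0.0257-0.2607i)·(-0.2797-0.1799i)  (+0.4069-0.4490i)·(-0.0753+0.2563i)  (+0.3582+0.0000i)·(-0.1840+0.0000i)  (-0.4069-0.4490i)·(+0.0753+0.2563i)  (-0.0257+0.2607i)·(-0.2797+0.1799i)
Y_2^0(R⁻¹ n̂) = +0.023575+0.000000i

Re=0.0236 Im=0.0000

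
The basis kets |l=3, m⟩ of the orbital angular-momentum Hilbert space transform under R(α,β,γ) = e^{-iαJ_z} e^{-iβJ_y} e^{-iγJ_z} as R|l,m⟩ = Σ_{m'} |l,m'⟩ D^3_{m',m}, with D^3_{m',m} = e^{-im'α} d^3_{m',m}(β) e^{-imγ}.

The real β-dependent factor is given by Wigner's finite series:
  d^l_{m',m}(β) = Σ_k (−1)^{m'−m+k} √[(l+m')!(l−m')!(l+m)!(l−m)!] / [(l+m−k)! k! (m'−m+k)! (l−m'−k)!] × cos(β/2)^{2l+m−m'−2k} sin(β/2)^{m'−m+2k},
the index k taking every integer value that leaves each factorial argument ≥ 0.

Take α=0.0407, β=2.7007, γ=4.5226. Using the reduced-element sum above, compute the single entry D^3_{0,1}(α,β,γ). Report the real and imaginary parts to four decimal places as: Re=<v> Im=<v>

Re=-0.1077 Im=0.5606

Split into d^3_{0,1}(β=2.7007) × two z-phases.
c=cos(2.7007/2)=0.218665, s=sin(2.7007/2)=0.975800; N=√[6·6·24·2]=41.569219
Admissible k: 1..3 (factorial args all ≥0)
  k=1: (−1)^0·41.5692/(12)·0.2187^5·0.9758^1 = +0.001690
  k=2: (−1)^1·41.5692/(4)·0.2187^3·0.9758^3 = -0.100956
  k=3: (−1)^2·41.5692/(12)·0.2187^1·0.9758^5 = +0.670153
d^3_{0,1}(2.7007) = +0.001690 -0.100956 +0.670153 = +0.570887
D = (+1.000000+0.000000i)·(+0.570887)·(-0.188652+0.982044i) = -0.107699+0.560636i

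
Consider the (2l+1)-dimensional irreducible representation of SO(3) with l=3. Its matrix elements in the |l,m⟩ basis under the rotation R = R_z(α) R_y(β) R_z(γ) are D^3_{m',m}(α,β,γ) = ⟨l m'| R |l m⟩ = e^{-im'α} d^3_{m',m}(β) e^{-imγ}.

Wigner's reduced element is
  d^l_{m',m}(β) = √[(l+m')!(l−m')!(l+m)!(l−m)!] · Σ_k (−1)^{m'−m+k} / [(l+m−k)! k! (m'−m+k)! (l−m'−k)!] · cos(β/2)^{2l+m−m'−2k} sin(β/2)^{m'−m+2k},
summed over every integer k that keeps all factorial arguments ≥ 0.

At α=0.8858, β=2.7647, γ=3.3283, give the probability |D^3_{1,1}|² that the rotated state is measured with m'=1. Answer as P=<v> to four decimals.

P=0.0348

Split into d^3_{1,1}(β=2.7647) × two z-phases.
Half-angle: c=0.187333, s=0.982296. N=√(24·2·24·2)=48.000000
k∈{0,1,2} keeps every argument non-negative
  k=0: (−1)^0·48.0000/(48)·0.1873^6·0.9823^0 = +0.000043
  k=1: (−1)^1·48.0000/(6)·0.1873^4·0.9823^2 = -0.009507
  k=2: (−1)^2·48.0000/(8)·0.1873^2·0.9823^4 = +0.196042
d^3_{1,1}(2.7647) = +0.000043 -0.009507 +0.196042 = +0.186579
|D^3_{1,1}|² = |d^3_{1,1}(β)|² = (+0.186579)² = 0.034812 (the z-rotation phases have unit modulus)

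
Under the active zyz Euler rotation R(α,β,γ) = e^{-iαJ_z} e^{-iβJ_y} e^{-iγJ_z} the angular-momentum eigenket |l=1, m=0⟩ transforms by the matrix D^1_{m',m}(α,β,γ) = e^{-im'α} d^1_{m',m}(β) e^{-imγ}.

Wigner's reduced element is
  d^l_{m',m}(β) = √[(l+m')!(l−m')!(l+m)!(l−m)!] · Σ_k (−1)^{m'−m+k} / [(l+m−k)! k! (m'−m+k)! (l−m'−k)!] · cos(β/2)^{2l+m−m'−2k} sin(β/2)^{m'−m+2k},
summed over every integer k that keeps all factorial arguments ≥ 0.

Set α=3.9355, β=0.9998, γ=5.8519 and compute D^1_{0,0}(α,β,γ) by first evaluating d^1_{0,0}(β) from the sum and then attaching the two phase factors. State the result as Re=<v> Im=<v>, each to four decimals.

Re=0.5405 Im=0.0000

Split into d^1_{0,0}(β=0.9998) × two z-phases.
c=cos(0.9998/2)=0.877631, s=sin(0.9998/2)=0.479338; N=√[1·1·1·1]=1.000000
k∈{0,1} keeps every argument non-negative
  k=0: (−1)^0·1.0000/(1)·0.8776^2·0.4793^0 = +0.770235
  k=1: (−1)^1·1.0000/(1)·0.8776^0·0.4793^2 = -0.229765
d^1_{0,0}(0.9998) = +0.770235 -0.229765 = +0.540471
Phases: e^{-i·(0)·3.9355}=+1.000000+0.000000i, e^{-i·(0)·5.8519}=+1.000000+0.000000i ⇒ D=+0.540471+0.000000i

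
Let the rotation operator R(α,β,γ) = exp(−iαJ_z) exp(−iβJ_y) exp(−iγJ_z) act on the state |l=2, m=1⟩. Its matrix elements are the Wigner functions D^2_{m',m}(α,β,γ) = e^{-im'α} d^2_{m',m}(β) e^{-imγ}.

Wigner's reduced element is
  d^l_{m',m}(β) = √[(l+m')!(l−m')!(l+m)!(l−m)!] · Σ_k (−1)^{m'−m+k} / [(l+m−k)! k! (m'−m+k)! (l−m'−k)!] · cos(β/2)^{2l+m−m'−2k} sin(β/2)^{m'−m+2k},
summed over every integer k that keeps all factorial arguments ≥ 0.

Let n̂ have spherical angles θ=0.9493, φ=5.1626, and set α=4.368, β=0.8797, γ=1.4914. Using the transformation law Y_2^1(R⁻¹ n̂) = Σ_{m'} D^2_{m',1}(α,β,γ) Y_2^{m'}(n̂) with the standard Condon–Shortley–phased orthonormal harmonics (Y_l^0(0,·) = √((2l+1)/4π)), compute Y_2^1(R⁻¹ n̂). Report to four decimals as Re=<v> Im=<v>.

Re=-0.3576 Im=-0.0822

Need the full column D^2_{m',1} for m'=−2..2 at α=4.368, β=0.8797, γ=1.4914.
cos(β/2)=0.904816, sin(β/2)=0.425804
d^2_{-2,1}: single k=3 term ⇒ +0.139707;  D = +0.079963+0.114560i
d^2_{-1,1}: k∈[2..3] ⇒ +0.445308 -0.032873 = +0.412435;  D = -0.398039+0.108018i
d^2_{0,1}: k∈[1..2] ⇒ +0.772619 -0.171106 = +0.601513;  D = +0.047708-0.599618i
d^2_{1,1}: k∈[0..1] ⇒ +0.670255 -0.445308 = +0.224947;  D = +0.205048+0.092501i
d^2_{2,1}: single k=0 term ⇒ -0.630841;  D = +0.438323-0.453688i
Y_2^{m'}(θ=0.9493,φ=5.1626) and Σ D·Y over m':
  (+0.0800+0.1146i)·(-0.1586+0.2001i)  (-0.3980+0.1080i)·(+0.1591+0.3293i)  (+0.0477-0.5996i)·(+0.0054+0.0000i)  (+0.2050+0.0925i)·(-0.1591+0.3293i)  (+0.4383-0.4537i)·(-0.1586-0.2001i)
Y_2^1(R⁻¹ n̂) = -0.357642-0.082202i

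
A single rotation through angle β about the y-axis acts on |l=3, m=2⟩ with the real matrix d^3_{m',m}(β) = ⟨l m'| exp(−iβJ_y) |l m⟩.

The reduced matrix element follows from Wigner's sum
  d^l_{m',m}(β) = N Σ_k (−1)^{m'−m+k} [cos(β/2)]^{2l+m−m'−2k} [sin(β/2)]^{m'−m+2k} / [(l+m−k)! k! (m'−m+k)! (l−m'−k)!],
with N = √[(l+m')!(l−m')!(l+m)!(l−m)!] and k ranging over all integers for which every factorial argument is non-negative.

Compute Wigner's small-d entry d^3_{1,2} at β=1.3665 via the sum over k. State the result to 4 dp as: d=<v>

d^3_{1,2}(β=1.3665) via Wigner's sum:
Half-angle: c=0.775525, s=0.631317. N=√(24·2·120·1)=75.894664
Admissible k: 1..2 (factorial args all ≥0)
  k=1: (−1)^0·75.8947/(24)·0.7755^5·0.6313^1 = +0.560050
  k=2: (−1)^1·75.8947/(12)·0.7755^3·0.6313^3 = -0.742266
d^3_{1,2}(1.3665) = +0.560050 -0.742266 = -0.182216

d=-0.1822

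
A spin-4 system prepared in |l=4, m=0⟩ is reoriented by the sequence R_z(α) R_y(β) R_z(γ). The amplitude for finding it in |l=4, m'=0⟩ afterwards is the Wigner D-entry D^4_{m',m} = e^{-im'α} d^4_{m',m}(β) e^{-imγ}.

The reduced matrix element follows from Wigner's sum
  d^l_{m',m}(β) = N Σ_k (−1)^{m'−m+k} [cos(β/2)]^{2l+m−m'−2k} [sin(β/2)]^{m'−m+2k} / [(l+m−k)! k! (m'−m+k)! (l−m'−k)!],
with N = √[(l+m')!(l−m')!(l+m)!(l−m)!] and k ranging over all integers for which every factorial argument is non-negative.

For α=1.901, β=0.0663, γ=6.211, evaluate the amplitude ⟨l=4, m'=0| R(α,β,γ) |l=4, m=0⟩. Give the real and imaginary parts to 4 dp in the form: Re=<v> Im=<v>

Re=0.9781 Im=0.0000

First d^4_{0,0}(β=0.0663), then the phase factors e^{-i(0)α} and e^{-i(0)γ}:
With c≡cos(β/2)=0.999451 and s≡sin(β/2)=0.033144, N=[24·24·24·24]^{1/2}=576.000000
Admissible k: 0..4 (factorial args all ≥0)
  k=0: (−1)^0·576.0000/(576)·0.9995^8·0.0331^0 = +0.995613
  k=1: (−1)^1·576.0000/(36)·0.9995^6·0.0331^2 = -0.017518
  k=2: (−1)^2·576.0000/(16)·0.9995^4·0.0331^4 = +0.000043
  k=3: (−1)^3·576.0000/(36)·0.9995^2·0.0331^6 = -0.000000
  k=4: (−1)^4·576.0000/(576)·0.9995^0·0.0331^8 = +0.000000
d^4_{0,0}(0.0663) = +0.995613 -0.017518 +0.000043 -0.000000 +0.000000 = +0.978138
Attach z-rotation phases: D = e^{-i(0)(1.901)}·(+0.978138)·e^{-i(0)(6.211)} = +0.978138+0.000000i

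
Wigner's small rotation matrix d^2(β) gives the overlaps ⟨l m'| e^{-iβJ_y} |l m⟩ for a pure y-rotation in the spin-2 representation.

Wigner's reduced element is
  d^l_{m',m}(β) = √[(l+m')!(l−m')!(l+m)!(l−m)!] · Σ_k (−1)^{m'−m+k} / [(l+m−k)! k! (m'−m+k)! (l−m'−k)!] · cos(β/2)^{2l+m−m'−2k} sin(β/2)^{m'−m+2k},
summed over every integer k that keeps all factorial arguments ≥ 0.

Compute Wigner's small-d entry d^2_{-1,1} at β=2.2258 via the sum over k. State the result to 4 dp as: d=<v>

d^2_{-1,1}(β=2.2258) via Wigner's sum:
Half-angle: c=0.442062, s=0.896984. N=√(1·6·6·1)=6.000000
The bounds max(0,m−m')=2 and min(l+m,l−m')=3 give 2 terms
  k=2: (−1)^0·6.0000/(2)·0.4421^2·0.8970^2 = +0.471691
  k=3: (−1)^1·6.0000/(6)·0.4421^0·0.8970^4 = -0.647351
d^2_{-1,1}(2.2258) = +0.471691 -0.647351 = -0.175660

d=-0.1757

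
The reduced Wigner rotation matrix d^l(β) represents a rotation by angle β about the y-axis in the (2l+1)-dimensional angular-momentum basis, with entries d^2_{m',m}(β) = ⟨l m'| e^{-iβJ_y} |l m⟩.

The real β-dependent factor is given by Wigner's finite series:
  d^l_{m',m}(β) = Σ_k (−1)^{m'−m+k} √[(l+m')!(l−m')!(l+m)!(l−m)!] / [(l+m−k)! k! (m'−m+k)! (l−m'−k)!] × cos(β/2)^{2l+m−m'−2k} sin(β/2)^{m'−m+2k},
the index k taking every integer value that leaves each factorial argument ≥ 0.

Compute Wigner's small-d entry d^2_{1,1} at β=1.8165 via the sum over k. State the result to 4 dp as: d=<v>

d=-0.5625

d^2_{1,1}(β=1.8165) via Wigner's sum:
c=cos(1.8165/2)=0.615126, s=sin(1.8165/2)=0.788428; N=√[6·1·6·1]=6.000000
Admissible k: 0..1 (factorial args all ≥0)
  k=0: (−1)^0·6.0000/(6)·0.6151^4·0.7884^0 = +0.143172
  k=1: (−1)^1·6.0000/(2)·0.6151^2·0.7884^2 = -0.705626
d^2_{1,1}(1.8165) = +0.143172 -0.705626 = -0.562454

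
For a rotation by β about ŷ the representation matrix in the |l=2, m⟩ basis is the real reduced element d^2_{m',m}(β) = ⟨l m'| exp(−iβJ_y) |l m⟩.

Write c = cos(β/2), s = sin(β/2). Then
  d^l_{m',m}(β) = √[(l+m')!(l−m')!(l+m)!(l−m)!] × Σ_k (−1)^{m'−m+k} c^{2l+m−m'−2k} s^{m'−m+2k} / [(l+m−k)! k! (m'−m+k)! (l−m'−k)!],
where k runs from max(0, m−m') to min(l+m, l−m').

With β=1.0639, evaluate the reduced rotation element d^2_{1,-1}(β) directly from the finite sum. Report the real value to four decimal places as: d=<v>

d=0.5071

d^2_{1,-1}(β=1.0639) via Wigner's sum:
Half-angle: c=0.861820, s=0.507215. N=√(6·1·1·6)=6.000000
The bounds max(0,m−m')=0 and min(l+m,l−m')=1 give 2 terms
  k=0: (−1)^2·6.0000/(2)·0.8618^2·0.5072^2 = +0.573242
  k=1: (−1)^3·6.0000/(6)·0.8618^0·0.5072^4 = -0.066186
d^2_{1,-1}(1.0639) = +0.573242 -0.066186 = +0.507056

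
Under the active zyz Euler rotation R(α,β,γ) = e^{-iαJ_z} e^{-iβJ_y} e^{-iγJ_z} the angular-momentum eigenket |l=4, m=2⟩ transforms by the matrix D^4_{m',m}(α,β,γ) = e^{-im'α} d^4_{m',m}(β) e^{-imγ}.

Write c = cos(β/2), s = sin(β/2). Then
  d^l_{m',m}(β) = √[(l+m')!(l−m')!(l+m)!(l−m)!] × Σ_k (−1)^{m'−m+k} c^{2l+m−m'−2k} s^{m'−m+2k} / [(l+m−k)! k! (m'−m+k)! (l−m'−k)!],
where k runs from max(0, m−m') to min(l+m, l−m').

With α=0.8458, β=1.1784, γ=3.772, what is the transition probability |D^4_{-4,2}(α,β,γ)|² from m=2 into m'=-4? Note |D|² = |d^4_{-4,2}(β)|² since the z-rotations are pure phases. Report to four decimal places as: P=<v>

P=0.0116

Split into d^4_{-4,2}(β=1.1784) × two z-phases.
With c≡cos(β/2)=0.831386 and s≡sin(β/2)=0.555696, N=[1·40320·720·2]^{1/2}=7619.763776
Admissible k: 6..6 (factorial args all ≥0)
  k=6: (−1)^0·7619.7638/(1440)·0.8314^2·0.5557^6 = +0.107698
d^4_{-4,2}(1.1784) = +0.107698
|D^4_{-4,2}|² = |d^4_{-4,2}(β)|² = (+0.107698)² = 0.011599 (the z-rotation phases have unit modulus)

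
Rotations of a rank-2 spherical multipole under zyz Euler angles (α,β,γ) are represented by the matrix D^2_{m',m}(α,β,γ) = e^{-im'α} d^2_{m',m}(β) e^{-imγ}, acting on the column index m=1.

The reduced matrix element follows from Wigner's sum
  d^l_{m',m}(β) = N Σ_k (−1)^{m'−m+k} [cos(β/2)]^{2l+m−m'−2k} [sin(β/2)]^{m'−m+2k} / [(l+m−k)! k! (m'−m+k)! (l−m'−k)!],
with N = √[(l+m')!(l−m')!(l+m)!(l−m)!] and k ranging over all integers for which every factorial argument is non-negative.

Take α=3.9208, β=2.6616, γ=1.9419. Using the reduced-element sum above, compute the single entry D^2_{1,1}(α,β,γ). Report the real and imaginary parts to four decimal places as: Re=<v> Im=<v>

Re=-0.1431 Im=-0.0640

D^2_{1,1}(3.9208,2.6616,1.9419) = e^{-i·1·3.9208}·d^2_{1,1}(2.6616)·e^{-i·1·1.9419}. Compute d first:
With c≡cos(β/2)=0.237699 and s≡sin(β/2)=0.971339, N=[6·1·6·1]^{1/2}=6.000000
The bounds max(0,m−m')=0 and min(l+m,l−m')=1 give 2 terms
  k=0: (−1)^0·6.0000/(6)·0.2377^4·0.9713^0 = +0.003192
  k=1: (−1)^1·6.0000/(2)·0.2377^2·0.9713^2 = -0.159925
d^2_{1,1}(2.6616) = +0.003192 -0.159925 = -0.156733
Phases: e^{-i·(1)·3.9208}=-0.711471+0.702716i, e^{-i·(1)·1.9419}=-0.362644-0.931928i ⇒ D=-0.143080-0.063979i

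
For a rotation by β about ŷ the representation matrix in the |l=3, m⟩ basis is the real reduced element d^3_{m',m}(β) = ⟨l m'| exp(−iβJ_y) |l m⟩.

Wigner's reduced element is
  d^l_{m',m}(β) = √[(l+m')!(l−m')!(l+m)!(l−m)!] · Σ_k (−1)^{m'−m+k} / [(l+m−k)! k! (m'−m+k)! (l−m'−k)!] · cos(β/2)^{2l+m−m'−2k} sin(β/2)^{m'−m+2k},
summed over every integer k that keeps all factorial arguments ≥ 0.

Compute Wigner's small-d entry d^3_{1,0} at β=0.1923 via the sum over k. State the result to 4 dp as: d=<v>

d^3_{1,0}(β=0.1923) via Wigner's sum:
With c≡cos(β/2)=0.995381 and s≡sin(β/2)=0.096002, N=[24·2·6·6]^{1/2}=41.569219
The bounds max(0,m−m')=0 and min(l+m,l−m')=2 give 3 terms
  k=0: (−1)^1·41.5692/(12)·0.9954^5·0.0960^1 = -0.324951
  k=1: (−1)^2·41.5692/(4)·0.9954^3·0.0960^3 = +0.009068
  k=2: (−1)^3·41.5692/(12)·0.9954^1·0.0960^5 = -0.000028
d^3_{1,0}(0.1923) = -0.324951 +0.009068 -0.000028 = -0.315911

d=-0.3159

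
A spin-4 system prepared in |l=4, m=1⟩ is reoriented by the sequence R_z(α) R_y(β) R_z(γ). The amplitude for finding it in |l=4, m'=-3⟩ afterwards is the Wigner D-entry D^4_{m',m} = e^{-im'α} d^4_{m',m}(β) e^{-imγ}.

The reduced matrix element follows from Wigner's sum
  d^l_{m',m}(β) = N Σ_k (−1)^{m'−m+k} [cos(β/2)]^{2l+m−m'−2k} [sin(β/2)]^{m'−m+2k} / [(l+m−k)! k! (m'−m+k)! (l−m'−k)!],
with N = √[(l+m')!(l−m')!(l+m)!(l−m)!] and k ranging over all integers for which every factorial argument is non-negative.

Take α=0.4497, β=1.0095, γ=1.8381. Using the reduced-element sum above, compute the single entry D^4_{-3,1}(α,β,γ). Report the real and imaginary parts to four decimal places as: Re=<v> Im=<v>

Split into d^4_{-3,1}(β=1.0095) × two z-phases.
With c≡cos(β/2)=0.875295 and s≡sin(β/2)=0.483589, N=[1·5040·120·6]^{1/2}=1904.940944
k: max(0,(1)−(-3))=4 … min(4+(1),4−(-3))=5
  k=4: (−1)^0·1904.9409/(144)·0.8753^4·0.4836^4 = +0.424661
  k=5: (−1)^1·1904.9409/(240)·0.8753^2·0.4836^6 = -0.077774
d^4_{-3,1}(1.0095) = +0.424661 -0.077774 = +0.346886
Attach z-rotation phases: D = e^{-i(-3)(0.4497)}·(+0.346886)·e^{-i(1)(1.8381)} = +0.306232-0.162948i

Re=0.3062 Im=-0.1629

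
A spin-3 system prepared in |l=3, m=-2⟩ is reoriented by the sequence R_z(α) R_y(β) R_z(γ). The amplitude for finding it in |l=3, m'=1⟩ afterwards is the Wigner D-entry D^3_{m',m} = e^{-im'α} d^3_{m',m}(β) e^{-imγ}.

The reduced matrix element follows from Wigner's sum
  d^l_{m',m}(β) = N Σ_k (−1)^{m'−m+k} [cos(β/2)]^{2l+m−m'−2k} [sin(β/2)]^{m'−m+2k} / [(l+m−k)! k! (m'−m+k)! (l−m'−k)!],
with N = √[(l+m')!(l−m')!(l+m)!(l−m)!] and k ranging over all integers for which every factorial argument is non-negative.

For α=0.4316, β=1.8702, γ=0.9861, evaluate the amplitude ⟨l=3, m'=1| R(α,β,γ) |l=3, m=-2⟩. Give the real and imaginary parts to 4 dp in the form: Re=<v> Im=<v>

Re=-0.0017 Im=-0.0563

D^3_{1,-2}(0.4316,1.8702,0.9861) = e^{-i·1·0.4316}·d^3_{1,-2}(1.8702)·e^{-i·-2·0.9861}. Compute d first:
Half-angle: c=0.593738, s=0.804658. N=√(24·2·1·120)=75.894664
k∈{0,1} keeps every argument non-negative
  k=0: (−1)^3·75.8947/(12)·0.5937^3·0.8047^3 = -0.689682
  k=1: (−1)^4·75.8947/(24)·0.5937^1·0.8047^5 = +0.633363
d^3_{1,-2}(1.8702) = -0.689682 +0.633363 = -0.056319
Attach z-rotation phases: D = e^{-i(1)(0.4316)}·(-0.056319)·e^{-i(-2)(0.9861)} = -0.001700-0.056294i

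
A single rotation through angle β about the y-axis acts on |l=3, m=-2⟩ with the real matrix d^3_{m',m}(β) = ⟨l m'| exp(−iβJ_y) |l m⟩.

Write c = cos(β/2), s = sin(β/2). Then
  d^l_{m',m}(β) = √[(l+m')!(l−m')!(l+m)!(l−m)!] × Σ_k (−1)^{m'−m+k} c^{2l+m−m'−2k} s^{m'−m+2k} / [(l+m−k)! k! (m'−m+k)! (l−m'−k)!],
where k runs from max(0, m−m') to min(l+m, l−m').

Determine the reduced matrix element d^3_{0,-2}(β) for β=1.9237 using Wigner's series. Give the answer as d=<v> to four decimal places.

d=-0.4167

d^3_{0,-2}(β=1.9237) via Wigner's sum:
Half-angle: c=0.572004, s=0.820251. N=√(6·6·1·120)=65.726707
The bounds max(0,m−m')=0 and min(l+m,l−m')=1 give 2 terms
  k=0: (−1)^2·65.7267/(12)·0.5720^4·0.8203^2 = +0.394502
  k=1: (−1)^3·65.7267/(12)·0.5720^2·0.8203^4 = -0.811233
d^3_{0,-2}(1.9237) = +0.394502 -0.811233 = -0.416731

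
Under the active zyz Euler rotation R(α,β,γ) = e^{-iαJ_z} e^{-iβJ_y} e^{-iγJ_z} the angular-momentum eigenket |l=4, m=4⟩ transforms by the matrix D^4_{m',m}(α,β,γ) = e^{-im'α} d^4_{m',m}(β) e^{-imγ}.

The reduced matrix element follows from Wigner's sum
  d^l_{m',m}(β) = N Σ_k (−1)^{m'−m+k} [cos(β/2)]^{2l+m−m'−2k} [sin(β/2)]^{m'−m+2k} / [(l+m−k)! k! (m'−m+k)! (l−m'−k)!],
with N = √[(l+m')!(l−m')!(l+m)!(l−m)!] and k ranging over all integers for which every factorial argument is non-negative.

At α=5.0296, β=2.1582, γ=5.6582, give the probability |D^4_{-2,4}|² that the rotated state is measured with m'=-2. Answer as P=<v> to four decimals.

P=0.3064

D^4_{-2,4}(5.0296,2.1582,5.6582) = e^{-i·-2·5.0296}·d^4_{-2,4}(2.1582)·e^{-i·4·5.6582}. Compute d first:
Half-angle: c=0.472122, s=0.881533. N=√(2·720·40320·1)=7619.763776
k: max(0,(4)−(-2))=6 … min(4+(4),4−(-2))=6
  k=6: (−1)^0·7619.7638/(1440)·0.4721^2·0.8815^6 = +0.553502
d^4_{-2,4}(2.1582) = +0.553502
|D^4_{-2,4}|² = |d^4_{-2,4}(β)|² = (+0.553502)² = 0.306365 (the z-rotation phases have unit modulus)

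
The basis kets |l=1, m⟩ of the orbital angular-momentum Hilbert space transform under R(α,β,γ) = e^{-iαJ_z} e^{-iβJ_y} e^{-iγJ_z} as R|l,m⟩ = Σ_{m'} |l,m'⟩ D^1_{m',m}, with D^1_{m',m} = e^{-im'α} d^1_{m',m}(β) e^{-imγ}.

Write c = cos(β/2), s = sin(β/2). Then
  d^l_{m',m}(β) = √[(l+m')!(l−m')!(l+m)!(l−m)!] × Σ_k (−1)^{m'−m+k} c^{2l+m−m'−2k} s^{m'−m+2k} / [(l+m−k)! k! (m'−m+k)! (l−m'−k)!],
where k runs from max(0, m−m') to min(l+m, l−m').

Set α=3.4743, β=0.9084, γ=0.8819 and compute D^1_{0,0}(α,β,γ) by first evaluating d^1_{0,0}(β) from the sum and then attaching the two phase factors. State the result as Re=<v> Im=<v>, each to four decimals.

Re=0.6150 Im=0.0000

D^1_{0,0}(3.4743,0.9084,0.8819) = e^{-i·0·3.4743}·d^1_{0,0}(0.9084)·e^{-i·0·0.8819}. Compute d first:
With c≡cos(β/2)=0.898612 and s≡sin(β/2)=0.438744, N=[1·1·1·1]^{1/2}=1.000000
Admissible k: 0..1 (factorial args all ≥0)
  k=0: (−1)^0·1.0000/(1)·0.8986^2·0.4387^0 = +0.807504
  k=1: (−1)^1·1.0000/(1)·0.8986^0·0.4387^2 = -0.192496
d^1_{0,0}(0.9084) = +0.807504 -0.192496 = +0.615008
Attach z-rotation phases: D = e^{-i(0)(3.4743)}·(+0.615008)·e^{-i(0)(0.8819)} = +0.615008+0.000000i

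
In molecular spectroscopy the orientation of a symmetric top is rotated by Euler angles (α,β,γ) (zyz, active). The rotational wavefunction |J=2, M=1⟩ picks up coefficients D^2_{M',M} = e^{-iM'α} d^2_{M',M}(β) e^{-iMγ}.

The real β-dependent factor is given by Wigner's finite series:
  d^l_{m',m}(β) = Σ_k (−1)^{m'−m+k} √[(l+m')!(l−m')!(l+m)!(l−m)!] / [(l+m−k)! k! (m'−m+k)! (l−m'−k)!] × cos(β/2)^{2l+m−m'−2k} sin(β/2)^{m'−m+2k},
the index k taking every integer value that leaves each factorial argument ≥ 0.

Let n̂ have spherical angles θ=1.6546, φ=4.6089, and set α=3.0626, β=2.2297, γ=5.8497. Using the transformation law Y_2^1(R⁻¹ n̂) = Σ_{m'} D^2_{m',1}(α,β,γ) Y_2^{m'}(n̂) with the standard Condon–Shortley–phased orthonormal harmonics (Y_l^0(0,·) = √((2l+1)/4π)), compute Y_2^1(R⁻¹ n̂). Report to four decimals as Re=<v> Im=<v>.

Need the full column D^2_{m',1} for m'=−2..2 at α=3.0626, β=2.2297, γ=5.8497.
cos(β/2)=0.440312, sin(β/2)=0.897845
d^2_{-2,1}: single k=3 term ⇒ +0.637374;  D = +0.613338+0.173384i
d^2_{-1,1}: k∈[2..3] ⇒ +0.468862 -0.649838 = -0.180976;  D = +0.169723+0.062819i
d^2_{0,1}: k∈[1..2] ⇒ +0.187741 -0.780621 = -0.592880;  D = -0.538043-0.249031i
d^2_{1,1}: k∈[0..1] ⇒ +0.037587 -0.468862 = -0.431275;  D = +0.375870+0.211471i
d^2_{2,1}: single k=0 term ⇒ -0.153290;  D = -0.127249-0.085472i
Y_2^{m'}(θ=1.6546,φ=4.6089) and Σ D·Y over m':
  (+0.6133+0.1734i)·(-0.3754-0.0788i)  (+0.1697+0.0628i)·(+0.0067-0.0641i)  (-0.5380-0.2490i)·(-0.3088+0.0000i)  (+0.3759+0.2115i)·(-0.0067-0.0641i)  (-0.1272-0.0855i)·(-0.3754+0.0788i)
Y_2^1(R⁻¹ n̂) = +0.020271-0.050445i

Re=0.0203 Im=-0.0504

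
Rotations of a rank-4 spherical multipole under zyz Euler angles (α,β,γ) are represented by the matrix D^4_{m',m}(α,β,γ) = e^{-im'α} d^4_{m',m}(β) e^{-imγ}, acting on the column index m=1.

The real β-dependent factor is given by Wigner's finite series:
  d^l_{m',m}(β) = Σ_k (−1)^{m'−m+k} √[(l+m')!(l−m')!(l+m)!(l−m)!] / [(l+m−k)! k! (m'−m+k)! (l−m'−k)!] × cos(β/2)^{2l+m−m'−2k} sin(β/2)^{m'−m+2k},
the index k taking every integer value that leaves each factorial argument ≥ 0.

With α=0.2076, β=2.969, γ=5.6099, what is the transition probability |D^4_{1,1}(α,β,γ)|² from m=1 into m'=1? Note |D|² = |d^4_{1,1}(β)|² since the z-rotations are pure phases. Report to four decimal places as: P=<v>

P=0.0050

First d^4_{1,1}(β=2.969), then the phase factors e^{-i(1)α} and e^{-i(1)γ}:
With c≡cos(β/2)=0.086189 and s≡sin(β/2)=0.996279, N=[120·6·120·6]^{1/2}=720.000000
k: max(0,(1)−(1))=0 … min(4+(1),4−(1))=3
  k=0: (−1)^0·720.0000/(720)·0.0862^8·0.9963^0 = +0.000000
  k=1: (−1)^1·720.0000/(48)·0.0862^6·0.9963^2 = -0.000006
  k=2: (−1)^2·720.0000/(24)·0.0862^4·0.9963^4 = +0.001631
  k=3: (−1)^3·720.0000/(72)·0.0862^2·0.9963^6 = -0.072643
d^4_{1,1}(2.969) = +0.000000 -0.000006 +0.001631 -0.072643 = -0.071018
|D^4_{1,1}|² = |d^4_{1,1}(β)|² = (-0.071018)² = 0.005044 (the z-rotation phases have unit modulus)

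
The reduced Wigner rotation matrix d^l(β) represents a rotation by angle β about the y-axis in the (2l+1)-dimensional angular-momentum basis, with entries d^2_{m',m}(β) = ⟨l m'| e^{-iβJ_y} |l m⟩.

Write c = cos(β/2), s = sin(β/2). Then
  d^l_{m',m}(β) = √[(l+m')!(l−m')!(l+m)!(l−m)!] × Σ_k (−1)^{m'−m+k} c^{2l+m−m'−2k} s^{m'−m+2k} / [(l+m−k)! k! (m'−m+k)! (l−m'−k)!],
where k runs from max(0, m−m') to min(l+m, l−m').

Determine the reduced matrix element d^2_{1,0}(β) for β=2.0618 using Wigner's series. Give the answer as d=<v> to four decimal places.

d=0.5093

d^2_{1,0}(β=2.0618) via Wigner's sum:
Half-angle: c=0.514047, s=0.857762. N=√(6·1·2·2)=4.898979
Admissible k: 0..1 (factorial args all ≥0)
  k=0: (−1)^1·4.8990/(2)·0.5140^3·0.8578^1 = -0.285398
  k=1: (−1)^2·4.8990/(2)·0.5140^1·0.8578^3 = +0.794655
d^2_{1,0}(2.0618) = -0.285398 +0.794655 = +0.509257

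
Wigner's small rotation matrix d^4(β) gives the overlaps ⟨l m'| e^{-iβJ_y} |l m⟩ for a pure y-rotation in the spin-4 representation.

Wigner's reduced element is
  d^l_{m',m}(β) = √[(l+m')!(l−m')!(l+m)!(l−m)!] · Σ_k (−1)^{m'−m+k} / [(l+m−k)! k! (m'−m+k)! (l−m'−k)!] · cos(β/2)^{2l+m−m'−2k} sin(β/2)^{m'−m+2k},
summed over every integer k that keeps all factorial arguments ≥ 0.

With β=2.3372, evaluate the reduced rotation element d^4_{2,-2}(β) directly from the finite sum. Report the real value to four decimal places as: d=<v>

d^4_{2,-2}(β=2.3372) via Wigner's sum:
c=cos(2.3372/2)=0.391440, s=sin(2.3372/2)=0.920203; N=√[720·2·2·720]=1440.000000
k∈{0,1,2} keeps every argument non-negative
  k=0: (−1)^4·1440.0000/(96)·0.3914^4·0.9202^4 = +0.252516
  k=1: (−1)^5·1440.0000/(120)·0.3914^2·0.9202^6 = -1.116389
  k=2: (−1)^6·1440.0000/(1440)·0.3914^0·0.9202^8 = +0.514128
d^4_{2,-2}(2.3372) = +0.252516 -1.116389 +0.514128 = -0.349746

d=-0.3497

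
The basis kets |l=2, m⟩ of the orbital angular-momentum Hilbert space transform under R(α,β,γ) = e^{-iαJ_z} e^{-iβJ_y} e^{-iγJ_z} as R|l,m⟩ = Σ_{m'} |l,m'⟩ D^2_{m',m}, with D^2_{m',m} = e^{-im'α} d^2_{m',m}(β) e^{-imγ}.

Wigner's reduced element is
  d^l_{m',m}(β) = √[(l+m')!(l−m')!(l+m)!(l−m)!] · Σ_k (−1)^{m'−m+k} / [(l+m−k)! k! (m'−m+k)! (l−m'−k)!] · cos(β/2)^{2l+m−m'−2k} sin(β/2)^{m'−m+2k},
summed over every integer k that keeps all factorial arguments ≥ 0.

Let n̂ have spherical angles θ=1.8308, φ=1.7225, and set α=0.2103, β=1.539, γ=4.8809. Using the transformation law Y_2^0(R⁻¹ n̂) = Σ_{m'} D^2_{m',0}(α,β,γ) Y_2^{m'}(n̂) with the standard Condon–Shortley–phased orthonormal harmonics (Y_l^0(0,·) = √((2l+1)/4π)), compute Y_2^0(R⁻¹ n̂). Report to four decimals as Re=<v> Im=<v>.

Need the full column D^2_{m',0} for m'=−2..2 at α=0.2103, β=1.539, γ=4.8809.
cos(β/2)=0.718259, sin(β/2)=0.695776
d^2_{-2,0}: single k=2 term ⇒ +0.611754;  D = +0.558436+0.249784i
d^2_{-1,0}: k∈[1..2] ⇒ +0.631521 -0.592605 = +0.038916;  D = +0.038059+0.008124i
d^2_{0,0}: k∈[0..2] ⇒ +0.266148 -0.998989 +0.234357 = -0.498484;  D = -0.498484+0.000000i
d^2_{1,0}: k∈[0..1] ⇒ -0.631521 +0.592605 = -0.038916;  D = -0.038059+0.008124i
d^2_{2,0}: single k=0 term ⇒ +0.611754;  D = +0.558436-0.249784i
Y_2^{m'}(θ=1.8308,φ=1.7225) and Σ D·Y over m':
  (+0.5584+0.2498i)·(-0.3443+0.1078i)  (+0.0381+0.0081i)·(+0.0290+0.1897i)  (-0.4985+0.0000i)·(-0.2529+0.0000i)  (-0.0381+0.0081i)·(-0.0290+0.1897i)  (+0.5584-0.2498i)·(-0.3443-0.1078i)
Y_2^0(R⁻¹ n̂) = -0.313176+0.000000i

Re=-0.3132 Im=0.0000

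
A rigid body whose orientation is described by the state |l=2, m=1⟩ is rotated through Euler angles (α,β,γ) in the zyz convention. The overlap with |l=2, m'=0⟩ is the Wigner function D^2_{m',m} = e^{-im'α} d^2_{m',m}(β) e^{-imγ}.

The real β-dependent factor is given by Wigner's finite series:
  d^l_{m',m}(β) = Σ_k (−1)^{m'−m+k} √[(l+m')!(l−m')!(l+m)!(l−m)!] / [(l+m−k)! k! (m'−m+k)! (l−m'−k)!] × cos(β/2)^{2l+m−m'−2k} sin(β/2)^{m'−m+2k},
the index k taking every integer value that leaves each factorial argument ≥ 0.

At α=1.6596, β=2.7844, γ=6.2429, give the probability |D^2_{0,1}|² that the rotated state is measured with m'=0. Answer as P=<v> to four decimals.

P=0.1610

D^2_{0,1}(1.6596,2.7844,6.2429) = e^{-i·0·1.6596}·d^2_{0,1}(2.7844)·e^{-i·1·6.2429}. Compute d first:
With c≡cos(β/2)=0.177648 and s≡sin(β/2)=0.984094, N=[2·2·6·1]^{1/2}=4.898979
k: max(0,(1)−(0))=1 … min(2+(1),2−(0))=2
  k=1: (−1)^0·4.8990/(2)·0.1776^3·0.9841^1 = +0.013514
  k=2: (−1)^1·4.8990/(2)·0.1776^1·0.9841^3 = -0.414712
d^2_{0,1}(2.7844) = +0.013514 -0.414712 = -0.401198
|D^2_{0,1}|² = |d^2_{0,1}(β)|² = (-0.401198)² = 0.160960 (the z-rotation phases have unit modulus)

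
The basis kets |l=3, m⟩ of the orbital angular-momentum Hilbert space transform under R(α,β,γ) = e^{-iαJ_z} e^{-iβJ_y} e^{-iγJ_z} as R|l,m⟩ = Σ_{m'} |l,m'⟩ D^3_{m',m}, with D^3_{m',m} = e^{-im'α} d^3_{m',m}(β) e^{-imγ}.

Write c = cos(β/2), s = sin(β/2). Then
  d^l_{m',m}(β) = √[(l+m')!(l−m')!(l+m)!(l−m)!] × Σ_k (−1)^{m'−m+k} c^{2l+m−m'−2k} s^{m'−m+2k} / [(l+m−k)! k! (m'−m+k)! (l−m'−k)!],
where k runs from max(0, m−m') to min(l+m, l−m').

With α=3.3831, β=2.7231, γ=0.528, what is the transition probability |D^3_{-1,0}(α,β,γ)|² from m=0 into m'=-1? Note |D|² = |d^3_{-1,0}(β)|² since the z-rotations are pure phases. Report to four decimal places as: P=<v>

P=0.3120

First d^3_{-1,0}(β=2.7231), then the phase factors e^{-i(-1)α} and e^{-i(0)γ}:
With c≡cos(β/2)=0.207723 and s≡sin(β/2)=0.978188, N=[2·24·6·6]^{1/2}=41.569219
The bounds max(0,m−m')=1 and min(l+m,l−m')=3 give 3 terms
  k=1: (−1)^0·41.5692/(12)·0.2077^5·0.9782^1 = +0.001310
  k=2: (−1)^1·41.5692/(4)·0.2077^3·0.9782^3 = -0.087183
  k=3: (−1)^2·41.5692/(12)·0.2077^1·0.9782^5 = +0.644445
d^3_{-1,0}(2.7231) = +0.001310 -0.087183 +0.644445 = +0.558573
|D^3_{-1,0}|² = |d^3_{-1,0}(β)|² = (+0.558573)² = 0.312003 (the z-rotation phases have unit modulus)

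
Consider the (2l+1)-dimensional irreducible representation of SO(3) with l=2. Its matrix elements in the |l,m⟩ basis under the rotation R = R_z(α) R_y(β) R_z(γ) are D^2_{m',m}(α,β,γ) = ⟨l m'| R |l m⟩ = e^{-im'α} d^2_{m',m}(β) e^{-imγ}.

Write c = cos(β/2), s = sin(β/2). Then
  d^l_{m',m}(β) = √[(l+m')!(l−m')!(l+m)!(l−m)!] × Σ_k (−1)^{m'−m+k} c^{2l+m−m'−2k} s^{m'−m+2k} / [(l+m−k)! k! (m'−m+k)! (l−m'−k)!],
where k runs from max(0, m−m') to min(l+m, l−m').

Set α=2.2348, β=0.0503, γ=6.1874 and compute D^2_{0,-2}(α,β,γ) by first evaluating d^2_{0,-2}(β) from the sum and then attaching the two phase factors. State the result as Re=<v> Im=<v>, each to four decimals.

Re=0.0015 Im=-0.0003

First d^2_{0,-2}(β=0.0503), then the phase factors e^{-i(0)α} and e^{-i(-2)γ}:
Half-angle: c=0.999684, s=0.025147. N=√(2·2·1·24)=9.797959
k: max(0,(-2)−(0))=0 … min(2+(-2),2−(0))=0
  k=0: (−1)^2·9.7980/(4)·0.9997^2·0.0251^2 = +0.001548
d^2_{0,-2}(0.0503) = +0.001548
Phases: e^{-i·(0)·2.2348}=+1.000000+0.000000i, e^{-i·(-2)·6.1874}=+0.981706-0.190401i ⇒ D=+0.001520-0.000295i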